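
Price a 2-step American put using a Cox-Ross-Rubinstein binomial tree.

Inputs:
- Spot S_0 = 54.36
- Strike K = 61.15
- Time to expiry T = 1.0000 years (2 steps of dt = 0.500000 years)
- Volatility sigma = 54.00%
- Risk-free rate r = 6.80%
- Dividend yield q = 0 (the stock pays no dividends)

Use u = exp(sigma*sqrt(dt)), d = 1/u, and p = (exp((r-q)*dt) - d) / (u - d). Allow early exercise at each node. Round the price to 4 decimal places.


dt = T/N = 0.500000
u = exp(sigma*sqrt(dt)) = 1.464974; d = 1/u = 0.682606
p = (exp((r-q)*dt) - d) / (u - d) = 0.449889
Discount per step: exp(-r*dt) = 0.966572
Stock lattice S(k, i) with i counting down-moves:
  k=0: S(0,0) = 54.3600
  k=1: S(1,0) = 79.6360; S(1,1) = 37.1065
  k=2: S(2,0) = 116.6647; S(2,1) = 54.3600; S(2,2) = 25.3291
Terminal payoffs V(N, i) = max(K - S_T, 0):
  V(2,0) = 0.000000; V(2,1) = 6.790000; V(2,2) = 35.820917
Backward induction: V(k, i) = exp(-r*dt) * [p * V(k+1, i) + (1-p) * V(k+1, i+1)]; then take max(V_cont, immediate exercise) for American.
  V(1,0) = exp(-r*dt) * [p*0.000000 + (1-p)*6.790000] = 3.610391; exercise = 0.000000; V(1,0) = max -> 3.610391
  V(1,1) = exp(-r*dt) * [p*6.790000 + (1-p)*35.820917] = 21.999393; exercise = 24.043546; V(1,1) = max -> 24.043546
  V(0,0) = exp(-r*dt) * [p*3.610391 + (1-p)*24.043546] = 14.354456; exercise = 6.790000; V(0,0) = max -> 14.354456

Answer: Price = V(0,0) = 14.3545


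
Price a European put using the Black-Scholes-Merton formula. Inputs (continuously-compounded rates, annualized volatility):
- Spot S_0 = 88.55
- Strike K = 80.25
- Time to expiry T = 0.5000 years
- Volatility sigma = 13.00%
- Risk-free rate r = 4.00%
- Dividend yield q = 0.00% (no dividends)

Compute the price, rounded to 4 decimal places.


Answer: Price = 0.3578

Derivation:
d1 = (ln(S/K) + (r - q + 0.5*sigma^2) * T) / (sigma * sqrt(T)) = 1.33420826
d2 = d1 - sigma * sqrt(T) = 1.24228438
exp(-rT) = 0.98019867; exp(-qT) = 1.00000000
P = K * exp(-rT) * N(-d2) - S_0 * exp(-qT) * N(-d1)
N(-d1) = 0.09106781; N(-d2) = 0.10706583
P = 80.2500 * 0.98019867 * 0.10706583 - 88.5500 * 1.00000000 * 0.09106781 = 0.3578


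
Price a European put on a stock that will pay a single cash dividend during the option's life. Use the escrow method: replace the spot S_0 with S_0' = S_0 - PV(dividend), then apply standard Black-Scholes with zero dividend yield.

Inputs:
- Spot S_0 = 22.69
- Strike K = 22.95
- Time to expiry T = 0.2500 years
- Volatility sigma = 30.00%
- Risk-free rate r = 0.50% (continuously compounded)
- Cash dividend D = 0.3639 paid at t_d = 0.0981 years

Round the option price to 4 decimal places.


Answer: Price = 1.6708

Derivation:
PV(D) = D * exp(-r * t_d) = 0.3639 * 0.99950962 = 0.36372155
S_0' = S_0 - PV(D) = 22.6900 - 0.36372155 = 22.32627845
d1 = (ln(S_0'/K) + (r + sigma^2/2)*T) / (sigma*sqrt(T)) = -0.10035697
d2 = d1 - sigma*sqrt(T) = -0.25035697
exp(-rT) = 0.99875078
N(-d1) = 0.53996954; N(-d2) = 0.59884435
P = K * exp(-rT) * N(-d2) - S_0' * N(-d1) = 22.9500 * 0.99875078 * 0.59884435 - 22.32627845 * 0.53996954 = 1.6708


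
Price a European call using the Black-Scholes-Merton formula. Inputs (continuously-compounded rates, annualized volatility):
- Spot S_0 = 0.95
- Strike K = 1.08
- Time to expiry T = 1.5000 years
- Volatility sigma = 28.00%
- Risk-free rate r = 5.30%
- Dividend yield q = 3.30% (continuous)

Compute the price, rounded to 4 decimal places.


Answer: Price = 0.0880

Derivation:
d1 = (ln(S/K) + (r - q + 0.5*sigma^2) * T) / (sigma * sqrt(T)) = -0.11505118
d2 = d1 - sigma * sqrt(T) = -0.45797974
exp(-rT) = 0.92357802; exp(-qT) = 0.95170516
C = S_0 * exp(-qT) * N(d1) - K * exp(-rT) * N(d2)
N(d1) = 0.45420228; N(d2) = 0.32348350
C = 0.9500 * 0.95170516 * 0.45420228 - 1.0800 * 0.92357802 * 0.32348350 = 0.0880


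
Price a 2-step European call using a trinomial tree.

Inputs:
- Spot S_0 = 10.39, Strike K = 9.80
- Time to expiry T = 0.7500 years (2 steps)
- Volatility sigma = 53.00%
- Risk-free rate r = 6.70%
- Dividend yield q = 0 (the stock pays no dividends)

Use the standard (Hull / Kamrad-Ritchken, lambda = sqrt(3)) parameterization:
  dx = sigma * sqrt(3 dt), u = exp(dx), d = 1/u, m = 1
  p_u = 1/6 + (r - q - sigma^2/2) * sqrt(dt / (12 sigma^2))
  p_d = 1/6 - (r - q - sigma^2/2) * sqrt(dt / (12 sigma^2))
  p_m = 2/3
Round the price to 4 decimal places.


dt = T/N = 0.375000; dx = sigma*sqrt(3*dt) = 0.562150
u = exp(dx) = 1.754440; d = 1/u = 0.569982
p_u = 0.142168, p_m = 0.666667, p_d = 0.191165
Discount per step: exp(-r*dt) = 0.975188
Stock lattice S(k, j) with j the centered position index:
  k=0: S(0,+0) = 10.3900
  k=1: S(1,-1) = 5.9221; S(1,+0) = 10.3900; S(1,+1) = 18.2286
  k=2: S(2,-2) = 3.3755; S(2,-1) = 5.9221; S(2,+0) = 10.3900; S(2,+1) = 18.2286; S(2,+2) = 31.9811
Terminal payoffs V(N, j) = max(S_T - K, 0):
  V(2,-2) = 0.000000; V(2,-1) = 0.000000; V(2,+0) = 0.590000; V(2,+1) = 8.428635; V(2,+2) = 22.181052
Backward induction: V(k, j) = exp(-r*dt) * [p_u * V(k+1, j+1) + p_m * V(k+1, j) + p_d * V(k+1, j-1)]
  V(1,-1) = exp(-r*dt) * [p_u*0.590000 + p_m*0.000000 + p_d*0.000000] = 0.081798
  V(1,+0) = exp(-r*dt) * [p_u*8.428635 + p_m*0.590000 + p_d*0.000000] = 1.552125
  V(1,+1) = exp(-r*dt) * [p_u*22.181052 + p_m*8.428635 + p_d*0.590000] = 8.664853
  V(0,+0) = exp(-r*dt) * [p_u*8.664853 + p_m*1.552125 + p_d*0.081798] = 2.225625

Answer: Price = V(0,0) = 2.2256


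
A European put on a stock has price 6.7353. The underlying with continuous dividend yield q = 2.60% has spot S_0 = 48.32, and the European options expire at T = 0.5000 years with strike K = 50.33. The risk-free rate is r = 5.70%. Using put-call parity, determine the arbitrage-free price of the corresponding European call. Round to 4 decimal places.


Put-call parity: C - P = S_0 * exp(-qT) - K * exp(-rT).
S_0 * exp(-qT) = 48.3200 * 0.98708414 = 47.69590540
K * exp(-rT) = 50.3300 * 0.97190229 = 48.91584246
C = P + S*exp(-qT) - K*exp(-rT)
C = 6.7353 + 47.69590540 - 48.91584246 = 5.5154

Answer: Call price = 5.5154


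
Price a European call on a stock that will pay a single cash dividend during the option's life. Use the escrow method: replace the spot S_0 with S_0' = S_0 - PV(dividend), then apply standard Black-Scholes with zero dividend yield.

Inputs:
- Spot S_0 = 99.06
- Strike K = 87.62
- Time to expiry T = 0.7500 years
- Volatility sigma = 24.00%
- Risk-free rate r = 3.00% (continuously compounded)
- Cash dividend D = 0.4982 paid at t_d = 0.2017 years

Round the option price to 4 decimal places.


Answer: Price = 15.7341

Derivation:
PV(D) = D * exp(-r * t_d) = 0.4982 * 0.99396727 = 0.49519449
S_0' = S_0 - PV(D) = 99.0600 - 0.49519449 = 98.56480551
d1 = (ln(S_0'/K) + (r + sigma^2/2)*T) / (sigma*sqrt(T)) = 0.77848454
d2 = d1 - sigma*sqrt(T) = 0.57063844
exp(-rT) = 0.97775124
N(d1) = 0.78185829; N(d2) = 0.71587762
C = S_0' * N(d1) - K * exp(-rT) * N(d2) = 98.56480551 * 0.78185829 - 87.6200 * 0.97775124 * 0.71587762 = 15.7341


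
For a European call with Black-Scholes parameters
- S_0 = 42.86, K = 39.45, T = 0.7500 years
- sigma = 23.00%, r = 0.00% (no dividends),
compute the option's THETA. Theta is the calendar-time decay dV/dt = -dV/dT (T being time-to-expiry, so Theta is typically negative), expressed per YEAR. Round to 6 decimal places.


Answer: Theta = -1.987718

Derivation:
d1 = 0.5158119737; d2 = 0.3166261309
phi(d1) = 0.3492492147; exp(-qT) = 1.0000000000; exp(-rT) = 1.0000000000
Theta = -S*exp(-qT)*phi(d1)*sigma/(2*sqrt(T)) - r*K*exp(-rT)*N(d2) + q*S*exp(-qT)*N(d1)
N(d1) = 0.6970071306; N(d2) = 0.6242363472; sqrt(T) = 0.8660254038
Term 1 = -42.8600 * 1.0000000000 * 0.3492492147 * 0.2300 / (2 * 0.8660254038) = -1.9877181972
Term 2 = -0.0000 * 39.4500 * 1.0000000000 * 0.6242363472 = -0.0000000000
Term 3 = 0 (no dividend yield, q = 0)
Theta = -1.9877181972 + (-0.0000000000) + (0.0000000000) = -1.987718


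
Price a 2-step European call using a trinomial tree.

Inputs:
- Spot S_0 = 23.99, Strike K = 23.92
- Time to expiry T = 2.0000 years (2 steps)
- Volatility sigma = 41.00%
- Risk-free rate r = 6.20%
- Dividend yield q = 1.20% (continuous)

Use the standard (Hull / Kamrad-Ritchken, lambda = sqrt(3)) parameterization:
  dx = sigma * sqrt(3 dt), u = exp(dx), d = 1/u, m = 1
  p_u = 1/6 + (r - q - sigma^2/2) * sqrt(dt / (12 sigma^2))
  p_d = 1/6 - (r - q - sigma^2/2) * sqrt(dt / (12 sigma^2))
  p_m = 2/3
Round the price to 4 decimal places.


Answer: Price = V(0,0) = 5.5682

Derivation:
dt = T/N = 1.000000; dx = sigma*sqrt(3*dt) = 0.710141
u = exp(dx) = 2.034278; d = 1/u = 0.491575
p_u = 0.142693, p_m = 0.666667, p_d = 0.190641
Discount per step: exp(-r*dt) = 0.939883
Stock lattice S(k, j) with j the centered position index:
  k=0: S(0,+0) = 23.9900
  k=1: S(1,-1) = 11.7929; S(1,+0) = 23.9900; S(1,+1) = 48.8023
  k=2: S(2,-2) = 5.7971; S(2,-1) = 11.7929; S(2,+0) = 23.9900; S(2,+1) = 48.8023; S(2,+2) = 99.2775
Terminal payoffs V(N, j) = max(S_T - K, 0):
  V(2,-2) = 0.000000; V(2,-1) = 0.000000; V(2,+0) = 0.070000; V(2,+1) = 24.882323; V(2,+2) = 75.357478
Backward induction: V(k, j) = exp(-r*dt) * [p_u * V(k+1, j+1) + p_m * V(k+1, j) + p_d * V(k+1, j-1)]
  V(1,-1) = exp(-r*dt) * [p_u*0.070000 + p_m*0.000000 + p_d*0.000000] = 0.009388
  V(1,+0) = exp(-r*dt) * [p_u*24.882323 + p_m*0.070000 + p_d*0.000000] = 3.380936
  V(1,+1) = exp(-r*dt) * [p_u*75.357478 + p_m*24.882323 + p_d*0.070000] = 25.710036
  V(0,+0) = exp(-r*dt) * [p_u*25.710036 + p_m*3.380936 + p_d*0.009388] = 5.568221


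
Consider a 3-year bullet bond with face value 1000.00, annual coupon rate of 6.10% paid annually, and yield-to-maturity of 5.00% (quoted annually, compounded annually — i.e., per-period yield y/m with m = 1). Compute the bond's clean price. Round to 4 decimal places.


Coupon per period c = face * coupon_rate / m = 61.000000
Periods per year m = 1; per-period yield y/m = 0.050000
Number of cashflows N = 3
Cashflows (t years, CF_t, discount factor 1/(1+y/m)^(m*t), PV):
  t = 1.0000: CF_t = 61.000000, DF = 0.952381, PV = 58.095238
  t = 2.0000: CF_t = 61.000000, DF = 0.907029, PV = 55.328798
  t = 3.0000: CF_t = 1061.000000, DF = 0.863838, PV = 916.531692
Price P = sum_t PV_t = 1029.955728

Answer: Price = 1029.9557


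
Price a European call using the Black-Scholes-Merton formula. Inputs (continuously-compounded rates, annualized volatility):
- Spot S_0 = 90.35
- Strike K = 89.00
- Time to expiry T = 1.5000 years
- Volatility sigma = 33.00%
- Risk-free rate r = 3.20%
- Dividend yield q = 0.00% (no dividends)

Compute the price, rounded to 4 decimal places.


d1 = (ln(S/K) + (r - q + 0.5*sigma^2) * T) / (sigma * sqrt(T)) = 0.35809473
d2 = d1 - sigma * sqrt(T) = -0.04607107
exp(-rT) = 0.95313379; exp(-qT) = 1.00000000
C = S_0 * exp(-qT) * N(d1) - K * exp(-rT) * N(d2)
N(d1) = 0.63986379; N(d2) = 0.48162680
C = 90.3500 * 1.00000000 * 0.63986379 - 89.0000 * 0.95313379 * 0.48162680 = 16.9558

Answer: Price = 16.9558


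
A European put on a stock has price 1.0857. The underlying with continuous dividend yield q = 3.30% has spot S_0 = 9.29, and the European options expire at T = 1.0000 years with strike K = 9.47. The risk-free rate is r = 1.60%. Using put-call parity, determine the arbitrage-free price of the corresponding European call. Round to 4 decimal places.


Put-call parity: C - P = S_0 * exp(-qT) - K * exp(-rT).
S_0 * exp(-qT) = 9.2900 * 0.96753856 = 8.98843322
K * exp(-rT) = 9.4700 * 0.98412732 = 9.31968572
C = P + S*exp(-qT) - K*exp(-rT)
C = 1.0857 + 8.98843322 - 9.31968572 = 0.7544

Answer: Call price = 0.7544


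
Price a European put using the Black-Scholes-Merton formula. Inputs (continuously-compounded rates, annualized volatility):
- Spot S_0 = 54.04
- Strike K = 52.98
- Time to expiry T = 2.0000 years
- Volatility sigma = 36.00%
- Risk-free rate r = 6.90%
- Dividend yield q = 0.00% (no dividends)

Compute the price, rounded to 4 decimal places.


d1 = (ln(S/K) + (r - q + 0.5*sigma^2) * T) / (sigma * sqrt(T)) = 0.56452661
d2 = d1 - sigma * sqrt(T) = 0.05540973
exp(-rT) = 0.87109869; exp(-qT) = 1.00000000
P = K * exp(-rT) * N(-d2) - S_0 * exp(-qT) * N(-d1)
N(-d1) = 0.28619790; N(-d2) = 0.47790602
P = 52.9800 * 0.87109869 * 0.47790602 - 54.0400 * 1.00000000 * 0.28619790 = 6.5896

Answer: Price = 6.5896


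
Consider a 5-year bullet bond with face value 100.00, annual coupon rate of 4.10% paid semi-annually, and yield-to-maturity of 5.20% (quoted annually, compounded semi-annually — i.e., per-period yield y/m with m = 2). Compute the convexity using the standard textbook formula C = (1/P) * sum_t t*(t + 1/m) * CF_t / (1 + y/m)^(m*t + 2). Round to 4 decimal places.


Coupon per period c = face * coupon_rate / m = 2.050000
Periods per year m = 2; per-period yield y/m = 0.026000
Number of cashflows N = 10
Cashflows (t years, CF_t, discount factor 1/(1+y/m)^(m*t), PV):
  t = 0.5000: CF_t = 2.050000, DF = 0.974659, PV = 1.998051
  t = 1.0000: CF_t = 2.050000, DF = 0.949960, PV = 1.947418
  t = 1.5000: CF_t = 2.050000, DF = 0.925887, PV = 1.898068
  t = 2.0000: CF_t = 2.050000, DF = 0.902424, PV = 1.849969
  t = 2.5000: CF_t = 2.050000, DF = 0.879555, PV = 1.803089
  t = 3.0000: CF_t = 2.050000, DF = 0.857266, PV = 1.757396
  t = 3.5000: CF_t = 2.050000, DF = 0.835542, PV = 1.712862
  t = 4.0000: CF_t = 2.050000, DF = 0.814369, PV = 1.669456
  t = 4.5000: CF_t = 2.050000, DF = 0.793732, PV = 1.627150
  t = 5.0000: CF_t = 102.050000, DF = 0.773618, PV = 78.947685
Price P = sum_t PV_t = 95.211143
Convexity numerator sum_t t*(t + 1/m) * CF_t / (1+y/m)^(m*t + 2):
  t = 0.5000: term = 0.949034
  t = 1.0000: term = 2.774953
  t = 1.5000: term = 5.409266
  t = 2.0000: term = 8.786981
  t = 2.5000: term = 12.846464
  t = 3.0000: term = 17.529288
  t = 3.5000: term = 22.780101
  t = 4.0000: term = 28.546493
  t = 4.5000: term = 34.778865
  t = 5.0000: term = 2062.421244
Convexity = (1/P) * sum = 2196.822690 / 95.211143 = 23.073168

Answer: Convexity = 23.0732


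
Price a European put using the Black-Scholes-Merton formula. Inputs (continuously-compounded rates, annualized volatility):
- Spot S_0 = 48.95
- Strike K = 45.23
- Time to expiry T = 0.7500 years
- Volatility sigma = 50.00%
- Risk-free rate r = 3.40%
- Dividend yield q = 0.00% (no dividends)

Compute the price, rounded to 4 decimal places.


Answer: Price = 5.7720

Derivation:
d1 = (ln(S/K) + (r - q + 0.5*sigma^2) * T) / (sigma * sqrt(T)) = 0.45792833
d2 = d1 - sigma * sqrt(T) = 0.02491563
exp(-rT) = 0.97482238; exp(-qT) = 1.00000000
P = K * exp(-rT) * N(-d2) - S_0 * exp(-qT) * N(-d1)
N(-d1) = 0.32350196; N(-d2) = 0.49006113
P = 45.2300 * 0.97482238 * 0.49006113 - 48.9500 * 1.00000000 * 0.32350196 = 5.7720


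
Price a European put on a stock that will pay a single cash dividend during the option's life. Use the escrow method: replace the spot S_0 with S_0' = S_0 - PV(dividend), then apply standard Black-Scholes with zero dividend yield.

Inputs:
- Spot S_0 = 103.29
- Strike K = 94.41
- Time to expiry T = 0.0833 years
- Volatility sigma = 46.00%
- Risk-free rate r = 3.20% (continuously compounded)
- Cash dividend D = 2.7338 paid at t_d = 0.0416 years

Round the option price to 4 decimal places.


Answer: Price = 2.5708

Derivation:
PV(D) = D * exp(-r * t_d) = 2.7338 * 0.99866969 = 2.73016319
S_0' = S_0 - PV(D) = 103.2900 - 2.73016319 = 100.55983681
d1 = (ln(S_0'/K) + (r + sigma^2/2)*T) / (sigma*sqrt(T)) = 0.56178393
d2 = d1 - sigma*sqrt(T) = 0.42901992
exp(-rT) = 0.99733795
N(-d1) = 0.28713162; N(-d2) = 0.33395436
P = K * exp(-rT) * N(-d2) - S_0' * N(-d1) = 94.4100 * 0.99733795 * 0.33395436 - 100.55983681 * 0.28713162 = 2.5708


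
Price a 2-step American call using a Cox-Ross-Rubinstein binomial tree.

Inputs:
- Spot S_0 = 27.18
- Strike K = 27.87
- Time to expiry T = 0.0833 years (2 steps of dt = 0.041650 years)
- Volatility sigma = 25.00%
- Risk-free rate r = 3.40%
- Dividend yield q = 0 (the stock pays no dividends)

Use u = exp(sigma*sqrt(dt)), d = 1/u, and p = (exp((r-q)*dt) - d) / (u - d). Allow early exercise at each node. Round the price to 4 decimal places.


Answer: Price = V(0,0) = 0.5584

Derivation:
dt = T/N = 0.041650
u = exp(sigma*sqrt(dt)) = 1.052345; d = 1/u = 0.950259
p = (exp((r-q)*dt) - d) / (u - d) = 0.501129
Discount per step: exp(-r*dt) = 0.998585
Stock lattice S(k, i) with i counting down-moves:
  k=0: S(0,0) = 27.1800
  k=1: S(1,0) = 28.6027; S(1,1) = 25.8280
  k=2: S(2,0) = 30.0999; S(2,1) = 27.1800; S(2,2) = 24.5433
Terminal payoffs V(N, i) = max(S_T - K, 0):
  V(2,0) = 2.229937; V(2,1) = 0.000000; V(2,2) = 0.000000
Backward induction: V(k, i) = exp(-r*dt) * [p * V(k+1, i) + (1-p) * V(k+1, i+1)]; then take max(V_cont, immediate exercise) for American.
  V(1,0) = exp(-r*dt) * [p*2.229937 + (1-p)*0.000000] = 1.115905; exercise = 0.732732; V(1,0) = max -> 1.115905
  V(1,1) = exp(-r*dt) * [p*0.000000 + (1-p)*0.000000] = 0.000000; exercise = 0.000000; V(1,1) = max -> 0.000000
  V(0,0) = exp(-r*dt) * [p*1.115905 + (1-p)*0.000000] = 0.558421; exercise = 0.000000; V(0,0) = max -> 0.558421


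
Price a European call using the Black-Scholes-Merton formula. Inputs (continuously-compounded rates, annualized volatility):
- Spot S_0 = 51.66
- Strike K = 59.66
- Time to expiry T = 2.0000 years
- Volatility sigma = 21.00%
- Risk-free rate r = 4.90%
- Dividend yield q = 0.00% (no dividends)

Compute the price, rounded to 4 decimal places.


d1 = (ln(S/K) + (r - q + 0.5*sigma^2) * T) / (sigma * sqrt(T)) = -0.00632353
d2 = d1 - sigma * sqrt(T) = -0.30330837
exp(-rT) = 0.90664890; exp(-qT) = 1.00000000
C = S_0 * exp(-qT) * N(d1) - K * exp(-rT) * N(d2)
N(d1) = 0.49747729; N(d2) = 0.38082743
C = 51.6600 * 1.00000000 * 0.49747729 - 59.6600 * 0.90664890 * 0.38082743 = 5.1005

Answer: Price = 5.1005


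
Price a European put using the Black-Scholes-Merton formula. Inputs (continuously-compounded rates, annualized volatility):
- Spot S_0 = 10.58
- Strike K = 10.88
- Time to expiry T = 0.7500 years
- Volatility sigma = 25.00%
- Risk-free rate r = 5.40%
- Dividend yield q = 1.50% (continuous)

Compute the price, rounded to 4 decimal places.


Answer: Price = 0.8945

Derivation:
d1 = (ln(S/K) + (r - q + 0.5*sigma^2) * T) / (sigma * sqrt(T)) = 0.11420767
d2 = d1 - sigma * sqrt(T) = -0.10229869
exp(-rT) = 0.96030916; exp(-qT) = 0.98881304
P = K * exp(-rT) * N(-d2) - S_0 * exp(-qT) * N(-d1)
N(-d1) = 0.45453659; N(-d2) = 0.54074020
P = 10.8800 * 0.96030916 * 0.54074020 - 10.5800 * 0.98881304 * 0.45453659 = 0.8945


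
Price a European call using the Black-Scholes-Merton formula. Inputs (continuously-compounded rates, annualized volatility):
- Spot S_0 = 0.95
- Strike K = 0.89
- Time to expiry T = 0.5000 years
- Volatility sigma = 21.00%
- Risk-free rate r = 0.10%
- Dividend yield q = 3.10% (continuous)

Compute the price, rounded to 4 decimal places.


d1 = (ln(S/K) + (r - q + 0.5*sigma^2) * T) / (sigma * sqrt(T)) = 0.41258349
d2 = d1 - sigma * sqrt(T) = 0.26409106
exp(-rT) = 0.99950012; exp(-qT) = 0.98461951
C = S_0 * exp(-qT) * N(d1) - K * exp(-rT) * N(d2)
N(d1) = 0.66004410; N(d2) = 0.60414512
C = 0.9500 * 0.98461951 * 0.66004410 - 0.8900 * 0.99950012 * 0.60414512 = 0.0800

Answer: Price = 0.0800


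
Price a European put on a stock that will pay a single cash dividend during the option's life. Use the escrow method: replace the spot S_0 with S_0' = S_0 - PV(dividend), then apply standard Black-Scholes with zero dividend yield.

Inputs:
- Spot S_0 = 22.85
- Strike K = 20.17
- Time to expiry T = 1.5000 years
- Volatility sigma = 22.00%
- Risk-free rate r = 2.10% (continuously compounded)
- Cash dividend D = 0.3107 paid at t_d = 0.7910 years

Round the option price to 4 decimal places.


PV(D) = D * exp(-r * t_d) = 0.3107 * 0.98352620 = 0.30558159
S_0' = S_0 - PV(D) = 22.8500 - 0.30558159 = 22.54441841
d1 = (ln(S_0'/K) + (r + sigma^2/2)*T) / (sigma*sqrt(T)) = 0.66466965
d2 = d1 - sigma*sqrt(T) = 0.39522577
exp(-rT) = 0.96899096
N(-d1) = 0.25313091; N(-d2) = 0.34633814
P = K * exp(-rT) * N(-d2) - S_0' * N(-d1) = 20.1700 * 0.96899096 * 0.34633814 - 22.54441841 * 0.25313091 = 1.0623

Answer: Price = 1.0623


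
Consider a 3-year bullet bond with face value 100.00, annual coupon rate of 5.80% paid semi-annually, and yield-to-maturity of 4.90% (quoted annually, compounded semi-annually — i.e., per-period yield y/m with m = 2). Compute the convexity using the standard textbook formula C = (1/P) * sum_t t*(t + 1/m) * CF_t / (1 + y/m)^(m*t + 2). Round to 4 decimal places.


Answer: Convexity = 9.1152

Derivation:
Coupon per period c = face * coupon_rate / m = 2.900000
Periods per year m = 2; per-period yield y/m = 0.024500
Number of cashflows N = 6
Cashflows (t years, CF_t, discount factor 1/(1+y/m)^(m*t), PV):
  t = 0.5000: CF_t = 2.900000, DF = 0.976086, PV = 2.830649
  t = 1.0000: CF_t = 2.900000, DF = 0.952744, PV = 2.762957
  t = 1.5000: CF_t = 2.900000, DF = 0.929960, PV = 2.696883
  t = 2.0000: CF_t = 2.900000, DF = 0.907721, PV = 2.632389
  t = 2.5000: CF_t = 2.900000, DF = 0.886013, PV = 2.569438
  t = 3.0000: CF_t = 102.900000, DF = 0.864825, PV = 88.990490
Price P = sum_t PV_t = 102.482807
Convexity numerator sum_t t*(t + 1/m) * CF_t / (1+y/m)^(m*t + 2):
  t = 0.5000: term = 1.348442
  t = 1.0000: term = 3.948584
  t = 1.5000: term = 7.708315
  t = 2.0000: term = 12.539962
  t = 2.5000: term = 18.360120
  t = 3.0000: term = 890.243829
Convexity = (1/P) * sum = 934.149252 / 102.482807 = 9.115180


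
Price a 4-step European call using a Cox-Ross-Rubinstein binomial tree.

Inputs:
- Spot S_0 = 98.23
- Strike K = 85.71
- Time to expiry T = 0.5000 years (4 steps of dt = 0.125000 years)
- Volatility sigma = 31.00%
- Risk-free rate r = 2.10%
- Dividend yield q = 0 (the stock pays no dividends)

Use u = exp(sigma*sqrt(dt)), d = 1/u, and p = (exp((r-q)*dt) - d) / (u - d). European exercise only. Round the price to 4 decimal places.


dt = T/N = 0.125000
u = exp(sigma*sqrt(dt)) = 1.115833; d = 1/u = 0.896191
p = (exp((r-q)*dt) - d) / (u - d) = 0.484594
Discount per step: exp(-r*dt) = 0.997378
Stock lattice S(k, i) with i counting down-moves:
  k=0: S(0,0) = 98.2300
  k=1: S(1,0) = 109.6083; S(1,1) = 88.0329
  k=2: S(2,0) = 122.3046; S(2,1) = 98.2300; S(2,2) = 78.8943
  k=3: S(3,0) = 136.4716; S(3,1) = 109.6083; S(3,2) = 88.0329; S(3,3) = 70.7043
  k=4: S(4,0) = 152.2795; S(4,1) = 122.3046; S(4,2) = 98.2300; S(4,3) = 78.8943; S(4,4) = 63.3646
Terminal payoffs V(N, i) = max(S_T - K, 0):
  V(4,0) = 66.569534; V(4,1) = 36.594614; V(4,2) = 12.520000; V(4,3) = 0.000000; V(4,4) = 0.000000
Backward induction: V(k, i) = exp(-r*dt) * [p * V(k+1, i) + (1-p) * V(k+1, i+1)].
  V(3,0) = exp(-r*dt) * [p*66.569534 + (1-p)*36.594614] = 50.986265
  V(3,1) = exp(-r*dt) * [p*36.594614 + (1-p)*12.520000] = 24.123007
  V(3,2) = exp(-r*dt) * [p*12.520000 + (1-p)*0.000000] = 6.051211
  V(3,3) = exp(-r*dt) * [p*0.000000 + (1-p)*0.000000] = 0.000000
  V(2,0) = exp(-r*dt) * [p*50.986265 + (1-p)*24.123007] = 37.043412
  V(2,1) = exp(-r*dt) * [p*24.123007 + (1-p)*6.051211] = 14.769872
  V(2,2) = exp(-r*dt) * [p*6.051211 + (1-p)*0.000000] = 2.924693
  V(1,0) = exp(-r*dt) * [p*37.043412 + (1-p)*14.769872] = 25.496479
  V(1,1) = exp(-r*dt) * [p*14.769872 + (1-p)*2.924693] = 8.642080
  V(0,0) = exp(-r*dt) * [p*25.496479 + (1-p)*8.642080] = 16.765553

Answer: Price = V(0,0) = 16.7656


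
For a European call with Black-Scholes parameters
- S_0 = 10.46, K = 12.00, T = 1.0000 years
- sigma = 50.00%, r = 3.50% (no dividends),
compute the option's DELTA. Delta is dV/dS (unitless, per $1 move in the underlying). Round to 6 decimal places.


Answer: Delta = 0.518067

Derivation:
d1 = 0.0453036177; d2 = -0.4546963823
phi(d1) = 0.3985330923; exp(-qT) = 1.0000000000; exp(-rT) = 0.9656054163
N(d1) = 0.5180673481
Delta = exp(-qT) * N(d1) = 1.0000000000 * 0.5180673481 = 0.518067


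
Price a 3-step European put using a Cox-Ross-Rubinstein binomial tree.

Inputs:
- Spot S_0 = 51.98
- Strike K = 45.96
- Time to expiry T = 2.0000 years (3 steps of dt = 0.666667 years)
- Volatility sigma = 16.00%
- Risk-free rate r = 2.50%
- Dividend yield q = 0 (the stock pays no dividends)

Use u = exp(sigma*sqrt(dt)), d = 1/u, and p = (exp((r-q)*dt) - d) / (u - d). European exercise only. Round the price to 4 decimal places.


Answer: Price = V(0,0) = 1.1747

Derivation:
dt = T/N = 0.666667
u = exp(sigma*sqrt(dt)) = 1.139557; d = 1/u = 0.877534
p = (exp((r-q)*dt) - d) / (u - d) = 0.531527
Discount per step: exp(-r*dt) = 0.983471
Stock lattice S(k, i) with i counting down-moves:
  k=0: S(0,0) = 51.9800
  k=1: S(1,0) = 59.2342; S(1,1) = 45.6142
  k=2: S(2,0) = 67.5007; S(2,1) = 51.9800; S(2,2) = 40.0280
  k=3: S(3,0) = 76.9209; S(3,1) = 59.2342; S(3,2) = 45.6142; S(3,3) = 35.1260
Terminal payoffs V(N, i) = max(K - S_T, 0):
  V(3,0) = 0.000000; V(3,1) = 0.000000; V(3,2) = 0.345777; V(3,3) = 10.834033
Backward induction: V(k, i) = exp(-r*dt) * [p * V(k+1, i) + (1-p) * V(k+1, i+1)].
  V(2,0) = exp(-r*dt) * [p*0.000000 + (1-p)*0.000000] = 0.000000
  V(2,1) = exp(-r*dt) * [p*0.000000 + (1-p)*0.345777] = 0.159310
  V(2,2) = exp(-r*dt) * [p*0.345777 + (1-p)*10.834033] = 5.172311
  V(1,0) = exp(-r*dt) * [p*0.000000 + (1-p)*0.159310] = 0.073399
  V(1,1) = exp(-r*dt) * [p*0.159310 + (1-p)*5.172311] = 2.466315
  V(0,0) = exp(-r*dt) * [p*0.073399 + (1-p)*2.466315] = 1.174673


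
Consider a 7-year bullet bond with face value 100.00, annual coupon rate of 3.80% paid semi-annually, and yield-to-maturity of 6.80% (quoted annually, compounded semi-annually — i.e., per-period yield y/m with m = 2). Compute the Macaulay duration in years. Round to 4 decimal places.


Answer: Macaulay duration = 6.1193 years

Derivation:
Coupon per period c = face * coupon_rate / m = 1.900000
Periods per year m = 2; per-period yield y/m = 0.034000
Number of cashflows N = 14
Cashflows (t years, CF_t, discount factor 1/(1+y/m)^(m*t), PV):
  t = 0.5000: CF_t = 1.900000, DF = 0.967118, PV = 1.837524
  t = 1.0000: CF_t = 1.900000, DF = 0.935317, PV = 1.777103
  t = 1.5000: CF_t = 1.900000, DF = 0.904562, PV = 1.718668
  t = 2.0000: CF_t = 1.900000, DF = 0.874818, PV = 1.662155
  t = 2.5000: CF_t = 1.900000, DF = 0.846052, PV = 1.607500
  t = 3.0000: CF_t = 1.900000, DF = 0.818233, PV = 1.554642
  t = 3.5000: CF_t = 1.900000, DF = 0.791327, PV = 1.503522
  t = 4.0000: CF_t = 1.900000, DF = 0.765307, PV = 1.454083
  t = 4.5000: CF_t = 1.900000, DF = 0.740142, PV = 1.406270
  t = 5.0000: CF_t = 1.900000, DF = 0.715805, PV = 1.360029
  t = 5.5000: CF_t = 1.900000, DF = 0.692268, PV = 1.315309
  t = 6.0000: CF_t = 1.900000, DF = 0.669505, PV = 1.272059
  t = 6.5000: CF_t = 1.900000, DF = 0.647490, PV = 1.230231
  t = 7.0000: CF_t = 101.900000, DF = 0.626199, PV = 63.809691
Price P = sum_t PV_t = 83.508785
Macaulay numerator sum_t t * PV_t:
  t * PV_t at t = 0.5000: 0.918762
  t * PV_t at t = 1.0000: 1.777103
  t * PV_t at t = 1.5000: 2.578002
  t * PV_t at t = 2.0000: 3.324309
  t * PV_t at t = 2.5000: 4.018749
  t * PV_t at t = 3.0000: 4.663926
  t * PV_t at t = 3.5000: 5.262328
  t * PV_t at t = 4.0000: 5.816333
  t * PV_t at t = 4.5000: 6.328216
  t * PV_t at t = 5.0000: 6.800146
  t * PV_t at t = 5.5000: 7.234198
  t * PV_t at t = 6.0000: 7.632352
  t * PV_t at t = 6.5000: 7.996500
  t * PV_t at t = 7.0000: 446.667837
Macaulay duration D = (sum_t t * PV_t) / P = 511.018760 / 83.508785 = 6.119341


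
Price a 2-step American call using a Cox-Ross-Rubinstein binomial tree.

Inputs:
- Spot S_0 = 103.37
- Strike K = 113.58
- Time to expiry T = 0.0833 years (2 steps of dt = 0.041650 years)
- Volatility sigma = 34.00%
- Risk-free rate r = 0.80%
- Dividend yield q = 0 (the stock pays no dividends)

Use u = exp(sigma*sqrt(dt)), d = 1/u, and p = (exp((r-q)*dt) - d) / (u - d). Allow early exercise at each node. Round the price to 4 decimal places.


Answer: Price = V(0,0) = 1.2176

Derivation:
dt = T/N = 0.041650
u = exp(sigma*sqrt(dt)) = 1.071852; d = 1/u = 0.932964
p = (exp((r-q)*dt) - d) / (u - d) = 0.485059
Discount per step: exp(-r*dt) = 0.999667
Stock lattice S(k, i) with i counting down-moves:
  k=0: S(0,0) = 103.3700
  k=1: S(1,0) = 110.7974; S(1,1) = 96.4405
  k=2: S(2,0) = 118.7584; S(2,1) = 103.3700; S(2,2) = 89.9756
Terminal payoffs V(N, i) = max(S_T - K, 0):
  V(2,0) = 5.178431; V(2,1) = 0.000000; V(2,2) = 0.000000
Backward induction: V(k, i) = exp(-r*dt) * [p * V(k+1, i) + (1-p) * V(k+1, i+1)]; then take max(V_cont, immediate exercise) for American.
  V(1,0) = exp(-r*dt) * [p*5.178431 + (1-p)*0.000000] = 2.511010; exercise = 0.000000; V(1,0) = max -> 2.511010
  V(1,1) = exp(-r*dt) * [p*0.000000 + (1-p)*0.000000] = 0.000000; exercise = 0.000000; V(1,1) = max -> 0.000000
  V(0,0) = exp(-r*dt) * [p*2.511010 + (1-p)*0.000000] = 1.217583; exercise = 0.000000; V(0,0) = max -> 1.217583


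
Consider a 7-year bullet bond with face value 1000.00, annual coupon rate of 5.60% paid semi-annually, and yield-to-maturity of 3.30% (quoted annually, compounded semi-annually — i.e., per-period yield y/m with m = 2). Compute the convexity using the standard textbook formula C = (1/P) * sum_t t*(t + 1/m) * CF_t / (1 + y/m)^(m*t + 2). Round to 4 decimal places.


Coupon per period c = face * coupon_rate / m = 28.000000
Periods per year m = 2; per-period yield y/m = 0.016500
Number of cashflows N = 14
Cashflows (t years, CF_t, discount factor 1/(1+y/m)^(m*t), PV):
  t = 0.5000: CF_t = 28.000000, DF = 0.983768, PV = 27.545499
  t = 1.0000: CF_t = 28.000000, DF = 0.967799, PV = 27.098376
  t = 1.5000: CF_t = 28.000000, DF = 0.952090, PV = 26.658511
  t = 2.0000: CF_t = 28.000000, DF = 0.936635, PV = 26.225785
  t = 2.5000: CF_t = 28.000000, DF = 0.921432, PV = 25.800084
  t = 3.0000: CF_t = 28.000000, DF = 0.906475, PV = 25.381292
  t = 3.5000: CF_t = 28.000000, DF = 0.891761, PV = 24.969299
  t = 4.0000: CF_t = 28.000000, DF = 0.877285, PV = 24.563993
  t = 4.5000: CF_t = 28.000000, DF = 0.863045, PV = 24.165266
  t = 5.0000: CF_t = 28.000000, DF = 0.849036, PV = 23.773012
  t = 5.5000: CF_t = 28.000000, DF = 0.835254, PV = 23.387124
  t = 6.0000: CF_t = 28.000000, DF = 0.821696, PV = 23.007500
  t = 6.5000: CF_t = 28.000000, DF = 0.808359, PV = 22.634039
  t = 7.0000: CF_t = 1028.000000, DF = 0.795237, PV = 817.503749
Price P = sum_t PV_t = 1142.713529
Convexity numerator sum_t t*(t + 1/m) * CF_t / (1+y/m)^(m*t + 2):
  t = 0.5000: term = 13.329255
  t = 1.0000: term = 39.338678
  t = 1.5000: term = 77.400251
  t = 2.0000: term = 126.906462
  t = 2.5000: term = 187.269743
  t = 3.0000: term = 257.921928
  t = 3.5000: term = 338.313728
  t = 4.0000: term = 427.914208
  t = 4.5000: term = 526.210290
  t = 5.0000: term = 632.706257
  t = 5.5000: term = 746.923275
  t = 6.0000: term = 868.398924
  t = 6.5000: term = 996.686747
  t = 7.0000: term = 41536.920040
Convexity = (1/P) * sum = 46776.239786 / 1142.713529 = 40.934354

Answer: Convexity = 40.9344


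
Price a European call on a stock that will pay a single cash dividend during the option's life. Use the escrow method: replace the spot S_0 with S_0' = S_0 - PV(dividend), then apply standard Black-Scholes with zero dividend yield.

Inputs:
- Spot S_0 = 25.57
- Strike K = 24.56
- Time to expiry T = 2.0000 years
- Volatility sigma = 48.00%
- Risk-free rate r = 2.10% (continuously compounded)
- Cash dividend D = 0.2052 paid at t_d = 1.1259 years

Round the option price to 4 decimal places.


PV(D) = D * exp(-r * t_d) = 0.2052 * 0.97663343 = 0.20040518
S_0' = S_0 - PV(D) = 25.5700 - 0.20040518 = 25.36959482
d1 = (ln(S_0'/K) + (r + sigma^2/2)*T) / (sigma*sqrt(T)) = 0.44906039
d2 = d1 - sigma*sqrt(T) = -0.22976212
exp(-rT) = 0.95886978
N(d1) = 0.67330595; N(d2) = 0.40913831
C = S_0' * N(d1) - K * exp(-rT) * N(d2) = 25.36959482 * 0.67330595 - 24.5600 * 0.95886978 * 0.40913831 = 7.4464

Answer: Price = 7.4464


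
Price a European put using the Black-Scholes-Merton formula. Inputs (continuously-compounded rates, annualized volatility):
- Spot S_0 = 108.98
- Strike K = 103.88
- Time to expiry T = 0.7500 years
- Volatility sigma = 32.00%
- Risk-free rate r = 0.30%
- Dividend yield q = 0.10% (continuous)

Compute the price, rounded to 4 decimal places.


d1 = (ln(S/K) + (r - q + 0.5*sigma^2) * T) / (sigma * sqrt(T)) = 0.31692197
d2 = d1 - sigma * sqrt(T) = 0.03979384
exp(-rT) = 0.99775253; exp(-qT) = 0.99925028
P = K * exp(-rT) * N(-d2) - S_0 * exp(-qT) * N(-d1)
N(-d1) = 0.37565141; N(-d2) = 0.48412874
P = 103.8800 * 0.99775253 * 0.48412874 - 108.9800 * 0.99925028 * 0.37565141 = 9.2705

Answer: Price = 9.2705


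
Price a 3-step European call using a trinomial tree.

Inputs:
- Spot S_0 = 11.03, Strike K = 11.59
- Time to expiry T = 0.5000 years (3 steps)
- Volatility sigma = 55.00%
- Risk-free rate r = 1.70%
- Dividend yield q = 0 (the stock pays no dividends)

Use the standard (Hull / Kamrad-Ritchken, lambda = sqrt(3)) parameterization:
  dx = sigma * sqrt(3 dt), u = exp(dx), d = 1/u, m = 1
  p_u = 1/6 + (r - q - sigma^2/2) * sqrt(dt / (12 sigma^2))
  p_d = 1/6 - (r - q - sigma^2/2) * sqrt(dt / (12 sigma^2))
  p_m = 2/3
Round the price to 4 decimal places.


Answer: Price = V(0,0) = 1.4359

Derivation:
dt = T/N = 0.166667; dx = sigma*sqrt(3*dt) = 0.388909
u = exp(dx) = 1.475370; d = 1/u = 0.677796
p_u = 0.137900, p_m = 0.666667, p_d = 0.195433
Discount per step: exp(-r*dt) = 0.997171
Stock lattice S(k, j) with j the centered position index:
  k=0: S(0,+0) = 11.0300
  k=1: S(1,-1) = 7.4761; S(1,+0) = 11.0300; S(1,+1) = 16.2733
  k=2: S(2,-2) = 5.0673; S(2,-1) = 7.4761; S(2,+0) = 11.0300; S(2,+1) = 16.2733; S(2,+2) = 24.0092
  k=3: S(3,-3) = 3.4346; S(3,-2) = 5.0673; S(3,-1) = 7.4761; S(3,+0) = 11.0300; S(3,+1) = 16.2733; S(3,+2) = 24.0092; S(3,+3) = 35.4224
Terminal payoffs V(N, j) = max(S_T - K, 0):
  V(3,-3) = 0.000000; V(3,-2) = 0.000000; V(3,-1) = 0.000000; V(3,+0) = 0.000000; V(3,+1) = 4.683330; V(3,+2) = 12.419181; V(3,+3) = 23.832422
Backward induction: V(k, j) = exp(-r*dt) * [p_u * V(k+1, j+1) + p_m * V(k+1, j) + p_d * V(k+1, j-1)]
  V(2,-2) = exp(-r*dt) * [p_u*0.000000 + p_m*0.000000 + p_d*0.000000] = 0.000000
  V(2,-1) = exp(-r*dt) * [p_u*0.000000 + p_m*0.000000 + p_d*0.000000] = 0.000000
  V(2,+0) = exp(-r*dt) * [p_u*4.683330 + p_m*0.000000 + p_d*0.000000] = 0.644005
  V(2,+1) = exp(-r*dt) * [p_u*12.419181 + p_m*4.683330 + p_d*0.000000] = 4.821149
  V(2,+2) = exp(-r*dt) * [p_u*23.832422 + p_m*12.419181 + p_d*4.683330] = 12.445916
  V(1,-1) = exp(-r*dt) * [p_u*0.644005 + p_m*0.000000 + p_d*0.000000] = 0.088557
  V(1,+0) = exp(-r*dt) * [p_u*4.821149 + p_m*0.644005 + p_d*0.000000] = 1.091079
  V(1,+1) = exp(-r*dt) * [p_u*12.445916 + p_m*4.821149 + p_d*0.644005] = 5.041949
  V(0,+0) = exp(-r*dt) * [p_u*5.041949 + p_m*1.091079 + p_d*0.088557] = 1.435905


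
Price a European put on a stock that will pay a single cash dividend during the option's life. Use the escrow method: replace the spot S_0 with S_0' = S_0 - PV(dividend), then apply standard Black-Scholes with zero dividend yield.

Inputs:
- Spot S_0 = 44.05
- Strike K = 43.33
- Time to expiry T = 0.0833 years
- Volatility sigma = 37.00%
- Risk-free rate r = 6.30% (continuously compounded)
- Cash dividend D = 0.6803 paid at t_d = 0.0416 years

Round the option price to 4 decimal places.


PV(D) = D * exp(-r * t_d) = 0.6803 * 0.99738263 = 0.67851940
S_0' = S_0 - PV(D) = 44.0500 - 0.67851940 = 43.37148060
d1 = (ln(S_0'/K) + (r + sigma^2/2)*T) / (sigma*sqrt(T)) = 0.11149752
d2 = d1 - sigma*sqrt(T) = 0.00470908
exp(-rT) = 0.99476585
N(-d1) = 0.45561092; N(-d2) = 0.49812136
P = K * exp(-rT) * N(-d2) - S_0' * N(-d1) = 43.3300 * 0.99476585 * 0.49812136 - 43.37148060 * 0.45561092 = 1.7101

Answer: Price = 1.7101


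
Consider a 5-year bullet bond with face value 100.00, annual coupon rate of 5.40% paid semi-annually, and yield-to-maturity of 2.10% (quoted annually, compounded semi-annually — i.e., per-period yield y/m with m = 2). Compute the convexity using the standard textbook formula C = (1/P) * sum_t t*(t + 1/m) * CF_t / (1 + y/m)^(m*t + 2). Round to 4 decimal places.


Coupon per period c = face * coupon_rate / m = 2.700000
Periods per year m = 2; per-period yield y/m = 0.010500
Number of cashflows N = 10
Cashflows (t years, CF_t, discount factor 1/(1+y/m)^(m*t), PV):
  t = 0.5000: CF_t = 2.700000, DF = 0.989609, PV = 2.671945
  t = 1.0000: CF_t = 2.700000, DF = 0.979326, PV = 2.644181
  t = 1.5000: CF_t = 2.700000, DF = 0.969150, PV = 2.616705
  t = 2.0000: CF_t = 2.700000, DF = 0.959080, PV = 2.589515
  t = 2.5000: CF_t = 2.700000, DF = 0.949114, PV = 2.562608
  t = 3.0000: CF_t = 2.700000, DF = 0.939252, PV = 2.535980
  t = 3.5000: CF_t = 2.700000, DF = 0.929492, PV = 2.509629
  t = 4.0000: CF_t = 2.700000, DF = 0.919834, PV = 2.483552
  t = 4.5000: CF_t = 2.700000, DF = 0.910276, PV = 2.457745
  t = 5.0000: CF_t = 102.700000, DF = 0.900818, PV = 92.513959
Price P = sum_t PV_t = 115.585819
Convexity numerator sum_t t*(t + 1/m) * CF_t / (1+y/m)^(m*t + 2):
  t = 0.5000: term = 1.308353
  t = 1.0000: term = 3.884273
  t = 1.5000: term = 7.687824
  t = 2.0000: term = 12.679901
  t = 2.5000: term = 18.822218
  t = 3.0000: term = 26.077294
  t = 3.5000: term = 34.408437
  t = 4.0000: term = 43.779731
  t = 4.5000: term = 54.156026
  t = 5.0000: term = 2491.536898
Convexity = (1/P) * sum = 2694.340954 / 115.585819 = 23.310307

Answer: Convexity = 23.3103


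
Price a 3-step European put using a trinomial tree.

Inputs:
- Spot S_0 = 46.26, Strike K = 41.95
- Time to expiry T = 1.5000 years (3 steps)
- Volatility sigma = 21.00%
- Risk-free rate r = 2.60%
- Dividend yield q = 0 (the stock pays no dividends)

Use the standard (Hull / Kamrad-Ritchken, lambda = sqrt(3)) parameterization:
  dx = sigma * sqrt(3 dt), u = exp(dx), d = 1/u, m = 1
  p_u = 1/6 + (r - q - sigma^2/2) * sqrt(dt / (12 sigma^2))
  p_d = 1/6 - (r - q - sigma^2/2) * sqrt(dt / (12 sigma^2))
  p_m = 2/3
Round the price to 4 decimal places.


dt = T/N = 0.500000; dx = sigma*sqrt(3*dt) = 0.257196
u = exp(dx) = 1.293299; d = 1/u = 0.773216
p_u = 0.170506, p_m = 0.666667, p_d = 0.162827
Discount per step: exp(-r*dt) = 0.987084
Stock lattice S(k, j) with j the centered position index:
  k=0: S(0,+0) = 46.2600
  k=1: S(1,-1) = 35.7690; S(1,+0) = 46.2600; S(1,+1) = 59.8280
  k=2: S(2,-2) = 27.6572; S(2,-1) = 35.7690; S(2,+0) = 46.2600; S(2,+1) = 59.8280; S(2,+2) = 77.3755
  k=3: S(3,-3) = 21.3850; S(3,-2) = 27.6572; S(3,-1) = 35.7690; S(3,+0) = 46.2600; S(3,+1) = 59.8280; S(3,+2) = 77.3755; S(3,+3) = 100.0697
Terminal payoffs V(N, j) = max(K - S_T, 0):
  V(3,-3) = 20.565029; V(3,-2) = 14.292835; V(3,-1) = 6.181013; V(3,+0) = 0.000000; V(3,+1) = 0.000000; V(3,+2) = 0.000000; V(3,+3) = 0.000000
Backward induction: V(k, j) = exp(-r*dt) * [p_u * V(k+1, j+1) + p_m * V(k+1, j) + p_d * V(k+1, j-1)]
  V(2,-2) = exp(-r*dt) * [p_u*6.181013 + p_m*14.292835 + p_d*20.565029] = 13.751073
  V(2,-1) = exp(-r*dt) * [p_u*0.000000 + p_m*6.181013 + p_d*14.292835] = 6.364657
  V(2,+0) = exp(-r*dt) * [p_u*0.000000 + p_m*0.000000 + p_d*6.181013] = 0.993438
  V(2,+1) = exp(-r*dt) * [p_u*0.000000 + p_m*0.000000 + p_d*0.000000] = 0.000000
  V(2,+2) = exp(-r*dt) * [p_u*0.000000 + p_m*0.000000 + p_d*0.000000] = 0.000000
  V(1,-1) = exp(-r*dt) * [p_u*0.993438 + p_m*6.364657 + p_d*13.751073] = 6.565630
  V(1,+0) = exp(-r*dt) * [p_u*0.000000 + p_m*0.993438 + p_d*6.364657] = 1.676692
  V(1,+1) = exp(-r*dt) * [p_u*0.000000 + p_m*0.000000 + p_d*0.993438] = 0.159669
  V(0,+0) = exp(-r*dt) * [p_u*0.159669 + p_m*1.676692 + p_d*6.565630] = 2.185485

Answer: Price = V(0,0) = 2.1855


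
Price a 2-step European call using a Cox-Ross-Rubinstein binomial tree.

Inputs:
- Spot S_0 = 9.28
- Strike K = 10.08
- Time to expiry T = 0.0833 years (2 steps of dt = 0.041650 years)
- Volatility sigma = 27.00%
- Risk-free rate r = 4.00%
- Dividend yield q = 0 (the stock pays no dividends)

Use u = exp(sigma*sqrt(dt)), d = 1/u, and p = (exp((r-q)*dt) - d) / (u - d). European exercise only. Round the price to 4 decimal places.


dt = T/N = 0.041650
u = exp(sigma*sqrt(dt)) = 1.056649; d = 1/u = 0.946388
p = (exp((r-q)*dt) - d) / (u - d) = 0.501350
Discount per step: exp(-r*dt) = 0.998335
Stock lattice S(k, i) with i counting down-moves:
  k=0: S(0,0) = 9.2800
  k=1: S(1,0) = 9.8057; S(1,1) = 8.7825
  k=2: S(2,0) = 10.3612; S(2,1) = 9.2800; S(2,2) = 8.3116
Terminal payoffs V(N, i) = max(S_T - K, 0):
  V(2,0) = 0.281184; V(2,1) = 0.000000; V(2,2) = 0.000000
Backward induction: V(k, i) = exp(-r*dt) * [p * V(k+1, i) + (1-p) * V(k+1, i+1)].
  V(1,0) = exp(-r*dt) * [p*0.281184 + (1-p)*0.000000] = 0.140737
  V(1,1) = exp(-r*dt) * [p*0.000000 + (1-p)*0.000000] = 0.000000
  V(0,0) = exp(-r*dt) * [p*0.140737 + (1-p)*0.000000] = 0.070441

Answer: Price = V(0,0) = 0.0704
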